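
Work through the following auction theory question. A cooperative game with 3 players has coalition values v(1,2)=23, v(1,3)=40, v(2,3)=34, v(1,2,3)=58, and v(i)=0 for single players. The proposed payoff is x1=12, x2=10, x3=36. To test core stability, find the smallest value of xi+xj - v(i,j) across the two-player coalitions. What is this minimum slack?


Step 1: Slack for coalition (1,2): x1+x2 - v12 = 22 - 23 = -1
Step 2: Slack for coalition (1,3): x1+x3 - v13 = 48 - 40 = 8
Step 3: Slack for coalition (2,3): x2+x3 - v23 = 46 - 34 = 12
Step 4: Minimum slack = min(-1, 8, 12) = -1, attained by (1,2); coalition (1,2) can block (slack < 0), so the allocation is not in the core

-1


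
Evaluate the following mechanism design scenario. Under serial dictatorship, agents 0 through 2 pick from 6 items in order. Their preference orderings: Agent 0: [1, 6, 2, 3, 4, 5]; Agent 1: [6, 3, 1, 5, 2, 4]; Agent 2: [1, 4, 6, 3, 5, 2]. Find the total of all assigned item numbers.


Step 1: Agent 0 picks item 1
Step 2: Agent 1 picks item 6
Step 3: Agent 2 picks item 4
Step 4: Sum = 1 + 6 + 4 = 11

11


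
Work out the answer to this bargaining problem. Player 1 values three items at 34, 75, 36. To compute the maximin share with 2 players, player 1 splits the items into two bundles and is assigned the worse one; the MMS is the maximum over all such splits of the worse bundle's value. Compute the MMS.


Step 1: Item values = 34, 75, 36
Step 2: Enumerate all 2-bundle partitions and take the smaller bundle:
  Partition 1: {34} vs {75,36} -> bundles 34, 111; min = 34
  Partition 2: {75} vs {34,36} -> bundles 75, 70; min = 70
  Partition 3: {36} vs {34,75} -> bundles 36, 109; min = 36
Step 3: MMS = max(34, 70, 36) = 70

70


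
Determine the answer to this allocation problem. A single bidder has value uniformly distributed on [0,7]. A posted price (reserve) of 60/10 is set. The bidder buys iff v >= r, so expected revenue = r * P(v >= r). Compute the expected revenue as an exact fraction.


Step 1: Posted price r = 6, value support [0,7]
Step 2: P(v >= r) = (7 - 6)/7 = 1/7
Step 3: Expected revenue = r * P(v >= r) = 6 * 1/7
Step 4: Revenue = 6/7

6/7


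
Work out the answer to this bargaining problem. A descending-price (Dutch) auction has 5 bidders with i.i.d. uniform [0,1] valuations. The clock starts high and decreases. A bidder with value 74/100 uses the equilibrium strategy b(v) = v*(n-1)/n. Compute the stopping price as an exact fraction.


Step 1: Dutch auctions are strategically equivalent to first-price auctions
Step 2: The equilibrium bid is b(v) = v*(n-1)/n
Step 3: b = 37/50 * 4/5
Step 4: b = 74/125

74/125


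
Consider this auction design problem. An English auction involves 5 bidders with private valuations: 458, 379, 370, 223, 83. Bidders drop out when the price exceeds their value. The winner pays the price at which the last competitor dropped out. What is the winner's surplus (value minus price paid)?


Step 1: Identify the highest value: 458
Step 2: Identify the second-highest value: 379
Step 3: The final price = second-highest value = 379
Step 4: Surplus = 458 - 379 = 79

79


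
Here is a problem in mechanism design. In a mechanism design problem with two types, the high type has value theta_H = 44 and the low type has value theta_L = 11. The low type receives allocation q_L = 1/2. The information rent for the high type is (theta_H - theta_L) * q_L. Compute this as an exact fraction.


Step 1: theta_H - theta_L = 44 - 11 = 33
Step 2: Information rent = (theta_H - theta_L) * q_L
Step 3: = 33 * 1/2
Step 4: = 33/2

33/2


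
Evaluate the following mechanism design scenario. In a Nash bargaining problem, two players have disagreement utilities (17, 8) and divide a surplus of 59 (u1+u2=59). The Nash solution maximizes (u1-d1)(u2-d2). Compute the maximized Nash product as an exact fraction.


Step 1: The Nash solution splits surplus symmetrically above the disagreement point
Step 2: u1 = (total + d1 - d2)/2 = (59 + 17 - 8)/2 = 34
Step 3: u2 = (total - d1 + d2)/2 = (59 - 17 + 8)/2 = 25
Step 4: Nash product = (34 - 17) * (25 - 8)
Step 5: = 17 * 17 = 289

289


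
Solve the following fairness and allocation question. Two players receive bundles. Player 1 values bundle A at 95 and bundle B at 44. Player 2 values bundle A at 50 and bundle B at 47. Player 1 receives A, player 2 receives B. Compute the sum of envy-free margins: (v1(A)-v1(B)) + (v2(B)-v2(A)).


Step 1: Player 1's margin = v1(A) - v1(B) = 95 - 44 = 51
Step 2: Player 2's margin = v2(B) - v2(A) = 47 - 50 = -3
Step 3: Total margin = 51 + -3 = 48

48


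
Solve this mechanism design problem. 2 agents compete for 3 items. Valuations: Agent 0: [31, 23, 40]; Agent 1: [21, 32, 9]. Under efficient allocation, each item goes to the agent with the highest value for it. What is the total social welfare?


Step 1: For each item, find the maximum value among all agents.
Step 2: Item 0 -> Agent 0 (value 31)
Step 3: Item 1 -> Agent 1 (value 32)
Step 4: Item 2 -> Agent 0 (value 40)
Step 5: Total welfare = 31 + 32 + 40 = 103

103


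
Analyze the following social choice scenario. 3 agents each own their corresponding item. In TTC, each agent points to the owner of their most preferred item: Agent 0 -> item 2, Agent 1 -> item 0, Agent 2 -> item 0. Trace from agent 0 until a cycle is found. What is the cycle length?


Step 1: Trace the pointer graph from agent 0: 0 -> 2 -> 0
Step 2: A cycle is detected when we revisit agent 0
Step 3: The cycle is: 0 -> 2 -> 0
Step 4: Cycle length = 2

2


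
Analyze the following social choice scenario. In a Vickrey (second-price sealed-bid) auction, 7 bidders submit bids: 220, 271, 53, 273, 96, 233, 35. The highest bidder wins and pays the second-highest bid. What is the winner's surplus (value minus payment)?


Step 1: Sort bids in descending order: 273, 271, 233, 220, 96, 53, 35
Step 2: The winning bid is the highest: 273
Step 3: The payment equals the second-highest bid: 271
Step 4: Surplus = winner's bid - payment = 273 - 271 = 2

2


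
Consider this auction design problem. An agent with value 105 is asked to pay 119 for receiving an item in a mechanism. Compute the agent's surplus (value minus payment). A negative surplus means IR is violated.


Step 1: Surplus = value - payment = 105 - 119 = -14
Step 2: IR is violated (surplus < 0)

-14


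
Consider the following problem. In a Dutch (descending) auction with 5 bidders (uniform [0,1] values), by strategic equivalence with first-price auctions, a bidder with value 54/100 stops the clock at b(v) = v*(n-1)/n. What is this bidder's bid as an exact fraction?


Step 1: Dutch auctions are strategically equivalent to first-price auctions
Step 2: The equilibrium bid is b(v) = v*(n-1)/n
Step 3: b = 27/50 * 4/5
Step 4: b = 54/125

54/125


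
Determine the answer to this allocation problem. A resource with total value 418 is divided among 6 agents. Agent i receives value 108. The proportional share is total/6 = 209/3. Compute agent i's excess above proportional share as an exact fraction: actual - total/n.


Step 1: Proportional share = 418/6 = 209/3
Step 2: Agent's actual allocation = 108
Step 3: Excess = 108 - 209/3 = 115/3

115/3


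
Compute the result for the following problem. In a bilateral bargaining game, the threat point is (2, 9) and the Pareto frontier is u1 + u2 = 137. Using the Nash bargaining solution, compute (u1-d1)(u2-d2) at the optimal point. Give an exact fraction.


Step 1: The Nash solution splits surplus symmetrically above the disagreement point
Step 2: u1 = (total + d1 - d2)/2 = (137 + 2 - 9)/2 = 65
Step 3: u2 = (total - d1 + d2)/2 = (137 - 2 + 9)/2 = 72
Step 4: Nash product = (65 - 2) * (72 - 9)
Step 5: = 63 * 63 = 3969

3969


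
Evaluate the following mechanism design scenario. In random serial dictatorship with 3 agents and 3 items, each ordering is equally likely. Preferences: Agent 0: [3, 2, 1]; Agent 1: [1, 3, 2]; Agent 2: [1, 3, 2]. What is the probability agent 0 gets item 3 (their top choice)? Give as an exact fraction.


Step 1: Agent 0 wants item 3
Step 2: There are 6 possible orderings of agents
Step 3: In 4 orderings, agent 0 gets item 3
Step 4: Probability = 4/6 = 2/3

2/3


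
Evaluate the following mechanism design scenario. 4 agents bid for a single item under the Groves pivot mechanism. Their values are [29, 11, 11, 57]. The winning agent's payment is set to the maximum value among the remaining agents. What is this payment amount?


Step 1: The efficient winner is agent 3 with value 57
Step 2: Other agents' values: [29, 11, 11]
Step 3: Pivot payment = max(others) = 29
Step 4: The winner pays 29

29


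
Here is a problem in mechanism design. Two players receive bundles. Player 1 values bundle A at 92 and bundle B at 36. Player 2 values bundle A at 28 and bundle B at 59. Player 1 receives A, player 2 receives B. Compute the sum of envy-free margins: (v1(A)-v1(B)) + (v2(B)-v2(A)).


Step 1: Player 1's margin = v1(A) - v1(B) = 92 - 36 = 56
Step 2: Player 2's margin = v2(B) - v2(A) = 59 - 28 = 31
Step 3: Total margin = 56 + 31 = 87

87


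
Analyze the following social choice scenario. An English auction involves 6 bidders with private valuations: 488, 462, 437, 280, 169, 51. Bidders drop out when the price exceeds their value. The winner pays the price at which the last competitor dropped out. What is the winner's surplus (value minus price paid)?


Step 1: Identify the highest value: 488
Step 2: Identify the second-highest value: 462
Step 3: The final price = second-highest value = 462
Step 4: Surplus = 488 - 462 = 26

26


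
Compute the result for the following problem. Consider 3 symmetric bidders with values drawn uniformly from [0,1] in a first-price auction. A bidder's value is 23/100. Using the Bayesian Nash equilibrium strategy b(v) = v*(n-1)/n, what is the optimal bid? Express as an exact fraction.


Step 1: The symmetric BNE bidding function is b(v) = v * (n-1) / n
Step 2: Substitute v = 23/100 and n = 3
Step 3: b = 23/100 * 2/3
Step 4: b = 23/150

23/150


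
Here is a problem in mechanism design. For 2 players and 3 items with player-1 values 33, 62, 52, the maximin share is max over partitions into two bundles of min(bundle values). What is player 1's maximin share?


Step 1: Item values = 33, 62, 52
Step 2: Enumerate all 2-bundle partitions and take the smaller bundle:
  Partition 1: {33} vs {62,52} -> bundles 33, 114; min = 33
  Partition 2: {62} vs {33,52} -> bundles 62, 85; min = 62
  Partition 3: {52} vs {33,62} -> bundles 52, 95; min = 52
Step 3: MMS = max(33, 62, 52) = 62

62


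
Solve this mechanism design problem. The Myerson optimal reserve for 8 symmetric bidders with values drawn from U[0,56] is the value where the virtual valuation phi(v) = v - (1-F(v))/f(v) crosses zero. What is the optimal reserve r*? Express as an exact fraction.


Step 1: For U[0,56], F(v) = v/56 and f(v) = 1/56
Step 2: phi(v) = v - (1 - v/56)/(1/56) = v - (56 - v) = 2v - 56
Step 3: Set phi(r*) = 0: 2r* - 56 = 0
Step 4: r* = 56/2 = 28 (the number of bidders n = 8 does not enter)

28


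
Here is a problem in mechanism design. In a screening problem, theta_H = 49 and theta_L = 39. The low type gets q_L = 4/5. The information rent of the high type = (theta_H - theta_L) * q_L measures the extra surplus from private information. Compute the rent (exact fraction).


Step 1: theta_H - theta_L = 49 - 39 = 10
Step 2: Information rent = (theta_H - theta_L) * q_L
Step 3: = 10 * 4/5
Step 4: = 8

8


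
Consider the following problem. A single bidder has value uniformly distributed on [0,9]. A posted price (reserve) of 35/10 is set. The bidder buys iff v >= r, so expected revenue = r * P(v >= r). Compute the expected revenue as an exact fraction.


Step 1: Posted price r = 7/2, value support [0,9]
Step 2: P(v >= r) = (9 - 7/2)/9 = 11/18
Step 3: Expected revenue = r * P(v >= r) = 7/2 * 11/18
Step 4: Revenue = 77/36

77/36


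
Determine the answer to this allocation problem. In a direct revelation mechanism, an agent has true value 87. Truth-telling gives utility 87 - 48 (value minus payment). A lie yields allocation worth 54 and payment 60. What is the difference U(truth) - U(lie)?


Step 1: U(truth) = value - payment = 87 - 48 = 39
Step 2: U(lie) = allocation - payment = 54 - 60 = -6
Step 3: IC gap = 39 - (-6) = 45

45


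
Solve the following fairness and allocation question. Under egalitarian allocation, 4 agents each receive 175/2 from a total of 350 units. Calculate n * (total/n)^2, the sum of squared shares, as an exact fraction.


Step 1: Each agent's share = 350/4 = 175/2
Step 2: Square of each share = (175/2)^2 = 30625/4
Step 3: Sum of squares = 4 * 30625/4 = 30625

30625


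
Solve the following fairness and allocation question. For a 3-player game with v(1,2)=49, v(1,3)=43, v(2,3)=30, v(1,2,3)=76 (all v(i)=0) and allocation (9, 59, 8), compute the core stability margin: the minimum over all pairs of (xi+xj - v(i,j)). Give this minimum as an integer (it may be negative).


Step 1: Slack for coalition (1,2): x1+x2 - v12 = 68 - 49 = 19
Step 2: Slack for coalition (1,3): x1+x3 - v13 = 17 - 43 = -26
Step 3: Slack for coalition (2,3): x2+x3 - v23 = 67 - 30 = 37
Step 4: Minimum slack = min(19, -26, 37) = -26, attained by (1,3); coalition (1,3) can block (slack < 0), so the allocation is not in the core

-26


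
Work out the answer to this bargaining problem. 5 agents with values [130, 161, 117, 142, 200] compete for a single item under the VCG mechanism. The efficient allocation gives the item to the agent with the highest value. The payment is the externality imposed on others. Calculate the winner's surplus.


Step 1: The winner is the agent with the highest value: agent 4 with value 200
Step 2: Values of other agents: [130, 161, 117, 142]
Step 3: VCG payment = max of others' values = 161
Step 4: Surplus = 200 - 161 = 39

39


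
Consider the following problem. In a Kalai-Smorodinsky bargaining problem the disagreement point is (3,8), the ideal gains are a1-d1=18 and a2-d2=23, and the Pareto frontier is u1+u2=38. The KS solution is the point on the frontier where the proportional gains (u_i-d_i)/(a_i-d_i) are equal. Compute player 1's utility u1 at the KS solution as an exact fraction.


Step 1: At the KS point, (u1-d1)/r1 = (u2-d2)/r2 = t and u1+u2 = 38
Step 2: u1 = d1 + r1*t and u2 = d2 + r2*t, so (d1 + r1*t) + (d2 + r2*t) = 38
Step 3: t = (38 - 3 - 8)/(18 + 23) = 27/41
Step 4: u1 = d1 + r1*t = 3 + 18 * 27/41 = 609/41
Step 5: (Check: u2 = d2 + r2*t = 949/41; u1+u2 = 609/41 + 949/41 = 38, on the frontier.)

609/41


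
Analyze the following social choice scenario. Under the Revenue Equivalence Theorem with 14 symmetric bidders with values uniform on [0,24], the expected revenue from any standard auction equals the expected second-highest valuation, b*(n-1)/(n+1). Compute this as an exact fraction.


Step 1: By Revenue Equivalence, expected revenue = b*(n-1)/(n+1)
Step 2: Substituting n = 14, b = 24
Step 3: Revenue = 24*(14-1)/(14+1) = 24*13/15
Step 4: Revenue = 312/15 = 104/5

104/5


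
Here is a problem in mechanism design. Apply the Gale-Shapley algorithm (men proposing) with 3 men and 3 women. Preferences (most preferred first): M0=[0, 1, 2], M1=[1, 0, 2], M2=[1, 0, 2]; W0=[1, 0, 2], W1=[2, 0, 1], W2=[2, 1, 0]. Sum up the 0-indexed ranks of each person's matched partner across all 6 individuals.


Step 1: Run Gale-Shapley (men propose, women hold best offer):
  M0 proposes to W0; she accepts
  M1 proposes to W1; she accepts
  M2 proposes to W1; she switches from M1
  M1 proposes to W0; she switches from M0
  M0 proposes to W1; rejected
  M0 proposes to W2; she accepts
Step 2: Final matching: W0-M1, W1-M2, W2-M0
Step 3: 0-indexed ranks (man's rank of his match, then woman's): 1 + 0 + 0 + 0 + 2 + 2
Step 4: Total rank sum = 5

5


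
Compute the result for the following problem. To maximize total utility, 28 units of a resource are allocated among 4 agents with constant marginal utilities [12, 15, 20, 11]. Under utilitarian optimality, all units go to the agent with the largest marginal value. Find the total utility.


Step 1: The marginal utilities are [12, 15, 20, 11]
Step 2: The highest marginal utility is 20
Step 3: All 28 units go to that agent
Step 4: Total utility = 20 * 28 = 560

560


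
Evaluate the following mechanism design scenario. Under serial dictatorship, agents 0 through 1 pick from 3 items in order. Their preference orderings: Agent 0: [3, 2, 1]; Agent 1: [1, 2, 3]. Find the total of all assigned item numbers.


Step 1: Agent 0 picks item 3
Step 2: Agent 1 picks item 1
Step 3: Sum = 3 + 1 = 4

4


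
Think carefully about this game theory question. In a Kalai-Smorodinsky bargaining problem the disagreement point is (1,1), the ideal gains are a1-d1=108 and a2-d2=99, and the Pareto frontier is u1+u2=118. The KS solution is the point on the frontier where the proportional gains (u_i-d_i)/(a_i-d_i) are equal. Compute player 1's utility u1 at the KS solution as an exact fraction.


Step 1: At the KS point, (u1-d1)/r1 = (u2-d2)/r2 = t and u1+u2 = 118
Step 2: u1 = d1 + r1*t and u2 = d2 + r2*t, so (d1 + r1*t) + (d2 + r2*t) = 118
Step 3: t = (118 - 1 - 1)/(108 + 99) = 116/207
Step 4: u1 = d1 + r1*t = 1 + 108 * 116/207 = 1415/23
Step 5: (Check: u2 = d2 + r2*t = 1299/23; u1+u2 = 1415/23 + 1299/23 = 118, on the frontier.)

1415/23


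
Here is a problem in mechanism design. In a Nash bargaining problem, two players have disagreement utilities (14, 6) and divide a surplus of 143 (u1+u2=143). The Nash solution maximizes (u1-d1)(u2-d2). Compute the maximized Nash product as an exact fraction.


Step 1: The Nash solution splits surplus symmetrically above the disagreement point
Step 2: u1 = (total + d1 - d2)/2 = (143 + 14 - 6)/2 = 151/2
Step 3: u2 = (total - d1 + d2)/2 = (143 - 14 + 6)/2 = 135/2
Step 4: Nash product = (151/2 - 14) * (135/2 - 6)
Step 5: = 123/2 * 123/2 = 15129/4

15129/4


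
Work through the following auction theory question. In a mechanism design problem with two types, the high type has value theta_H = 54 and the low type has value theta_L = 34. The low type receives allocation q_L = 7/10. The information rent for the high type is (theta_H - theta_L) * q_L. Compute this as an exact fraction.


Step 1: theta_H - theta_L = 54 - 34 = 20
Step 2: Information rent = (theta_H - theta_L) * q_L
Step 3: = 20 * 7/10
Step 4: = 14

14


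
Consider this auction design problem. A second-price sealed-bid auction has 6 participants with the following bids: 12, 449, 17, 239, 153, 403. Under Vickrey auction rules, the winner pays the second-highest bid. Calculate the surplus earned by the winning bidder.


Step 1: Sort bids in descending order: 449, 403, 239, 153, 17, 12
Step 2: The winning bid is the highest: 449
Step 3: The payment equals the second-highest bid: 403
Step 4: Surplus = winner's bid - payment = 449 - 403 = 46

46


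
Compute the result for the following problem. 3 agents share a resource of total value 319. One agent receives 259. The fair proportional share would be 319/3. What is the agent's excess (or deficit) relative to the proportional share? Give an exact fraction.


Step 1: Proportional share = 319/3
Step 2: Agent's actual allocation = 259
Step 3: Excess = 259 - 319/3 = 458/3

458/3


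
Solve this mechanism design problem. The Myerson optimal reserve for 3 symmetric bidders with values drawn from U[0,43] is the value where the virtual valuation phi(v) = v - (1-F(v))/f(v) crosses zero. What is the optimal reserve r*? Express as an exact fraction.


Step 1: For U[0,43], F(v) = v/43 and f(v) = 1/43
Step 2: phi(v) = v - (1 - v/43)/(1/43) = v - (43 - v) = 2v - 43
Step 3: Set phi(r*) = 0: 2r* - 43 = 0
Step 4: r* = 43/2 (the number of bidders n = 3 does not enter)

43/2


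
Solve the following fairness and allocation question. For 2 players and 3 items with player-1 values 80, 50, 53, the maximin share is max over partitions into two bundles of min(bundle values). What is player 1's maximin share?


Step 1: Item values = 80, 50, 53
Step 2: Enumerate all 2-bundle partitions and take the smaller bundle:
  Partition 1: {80} vs {50,53} -> bundles 80, 103; min = 80
  Partition 2: {50} vs {80,53} -> bundles 50, 133; min = 50
  Partition 3: {53} vs {80,50} -> bundles 53, 130; min = 53
Step 3: MMS = max(80, 50, 53) = 80

80


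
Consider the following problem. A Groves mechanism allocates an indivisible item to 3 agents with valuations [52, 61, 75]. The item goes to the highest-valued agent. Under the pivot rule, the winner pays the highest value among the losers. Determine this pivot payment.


Step 1: The efficient winner is agent 2 with value 75
Step 2: Other agents' values: [52, 61]
Step 3: Pivot payment = max(others) = 61
Step 4: The winner pays 61

61


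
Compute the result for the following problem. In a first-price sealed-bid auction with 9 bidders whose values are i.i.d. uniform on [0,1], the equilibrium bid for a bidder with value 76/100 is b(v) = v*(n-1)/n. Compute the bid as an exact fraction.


Step 1: The symmetric BNE bidding function is b(v) = v * (n-1) / n
Step 2: Substitute v = 19/25 and n = 9
Step 3: b = 19/25 * 8/9
Step 4: b = 152/225

152/225


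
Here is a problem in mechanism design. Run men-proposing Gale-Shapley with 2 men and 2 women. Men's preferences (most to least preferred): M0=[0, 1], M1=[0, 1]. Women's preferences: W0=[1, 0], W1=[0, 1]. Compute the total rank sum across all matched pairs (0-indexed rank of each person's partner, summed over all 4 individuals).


Step 1: Run Gale-Shapley (men propose, women hold best offer):
  M0 proposes to W0; she accepts
  M1 proposes to W0; she switches from M0
  M0 proposes to W1; she accepts
Step 2: Final matching: W0-M1, W1-M0
Step 3: 0-indexed ranks (man's rank of his match, then woman's): 0 + 0 + 1 + 0
Step 4: Total rank sum = 1

1


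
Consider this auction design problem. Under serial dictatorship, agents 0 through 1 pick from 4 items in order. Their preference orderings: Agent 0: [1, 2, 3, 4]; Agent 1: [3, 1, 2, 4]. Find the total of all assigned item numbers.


Step 1: Agent 0 picks item 1
Step 2: Agent 1 picks item 3
Step 3: Sum = 1 + 3 = 4

4


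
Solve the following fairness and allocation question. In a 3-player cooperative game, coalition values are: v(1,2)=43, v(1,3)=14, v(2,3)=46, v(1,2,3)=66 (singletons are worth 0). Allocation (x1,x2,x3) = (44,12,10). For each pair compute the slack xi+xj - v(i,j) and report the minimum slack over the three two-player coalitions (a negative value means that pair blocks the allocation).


Step 1: Slack for coalition (1,2): x1+x2 - v12 = 56 - 43 = 13
Step 2: Slack for coalition (1,3): x1+x3 - v13 = 54 - 14 = 40
Step 3: Slack for coalition (2,3): x2+x3 - v23 = 22 - 46 = -24
Step 4: Minimum slack = min(13, 40, -24) = -24, attained by (2,3); coalition (2,3) can block (slack < 0), so the allocation is not in the core

-24


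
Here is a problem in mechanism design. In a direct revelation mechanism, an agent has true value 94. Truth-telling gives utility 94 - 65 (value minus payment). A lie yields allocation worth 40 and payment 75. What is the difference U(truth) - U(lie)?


Step 1: U(truth) = value - payment = 94 - 65 = 29
Step 2: U(lie) = allocation - payment = 40 - 75 = -35
Step 3: IC gap = 29 - (-35) = 64

64


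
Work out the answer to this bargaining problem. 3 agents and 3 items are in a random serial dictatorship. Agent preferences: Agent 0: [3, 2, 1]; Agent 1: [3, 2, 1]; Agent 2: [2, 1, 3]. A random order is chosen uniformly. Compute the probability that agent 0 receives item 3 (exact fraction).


Step 1: Agent 0 wants item 3
Step 2: There are 6 possible orderings of agents
Step 3: In 3 orderings, agent 0 gets item 3
Step 4: Probability = 3/6 = 1/2

1/2


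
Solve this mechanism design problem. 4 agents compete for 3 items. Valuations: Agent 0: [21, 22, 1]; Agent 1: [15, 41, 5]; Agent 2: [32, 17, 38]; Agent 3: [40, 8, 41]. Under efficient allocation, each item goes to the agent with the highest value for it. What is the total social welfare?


Step 1: For each item, find the maximum value among all agents.
Step 2: Item 0 -> Agent 3 (value 40)
Step 3: Item 1 -> Agent 1 (value 41)
Step 4: Item 2 -> Agent 3 (value 41)
Step 5: Total welfare = 40 + 41 + 41 = 122

122


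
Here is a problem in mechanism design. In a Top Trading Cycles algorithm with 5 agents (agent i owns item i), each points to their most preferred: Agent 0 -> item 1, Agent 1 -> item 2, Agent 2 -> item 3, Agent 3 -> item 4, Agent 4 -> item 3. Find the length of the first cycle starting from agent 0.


Step 1: Trace the pointer graph from agent 0: 0 -> 1 -> 2 -> 3 -> 4 -> 3
Step 2: A cycle is detected when we revisit agent 3
Step 3: The cycle is: 3 -> 4 -> 3
Step 4: Cycle length = 2

2


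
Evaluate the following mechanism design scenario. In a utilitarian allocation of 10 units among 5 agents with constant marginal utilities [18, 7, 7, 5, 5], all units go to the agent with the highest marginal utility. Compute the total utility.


Step 1: The marginal utilities are [18, 7, 7, 5, 5]
Step 2: The highest marginal utility is 18
Step 3: All 10 units go to that agent
Step 4: Total utility = 18 * 10 = 180

180


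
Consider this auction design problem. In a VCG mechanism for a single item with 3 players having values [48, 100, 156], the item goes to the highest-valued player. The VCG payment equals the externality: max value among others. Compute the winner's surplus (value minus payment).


Step 1: The winner is the agent with the highest value: agent 2 with value 156
Step 2: Values of other agents: [48, 100]
Step 3: VCG payment = max of others' values = 100
Step 4: Surplus = 156 - 100 = 56

56


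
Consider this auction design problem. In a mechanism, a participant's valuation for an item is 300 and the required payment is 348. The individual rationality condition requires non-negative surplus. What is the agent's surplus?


Step 1: Surplus = value - payment = 300 - 348 = -48
Step 2: IR is violated (surplus < 0)

-48


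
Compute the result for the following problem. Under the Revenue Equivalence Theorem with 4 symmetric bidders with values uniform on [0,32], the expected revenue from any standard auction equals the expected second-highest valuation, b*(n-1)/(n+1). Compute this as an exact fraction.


Step 1: By Revenue Equivalence, expected revenue = b*(n-1)/(n+1)
Step 2: Substituting n = 4, b = 32
Step 3: Revenue = 32*(4-1)/(4+1) = 32*3/5
Step 4: Revenue = 96/5

96/5


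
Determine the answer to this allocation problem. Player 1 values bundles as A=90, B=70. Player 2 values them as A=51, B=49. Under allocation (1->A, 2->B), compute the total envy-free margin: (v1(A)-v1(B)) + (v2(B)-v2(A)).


Step 1: Player 1's margin = v1(A) - v1(B) = 90 - 70 = 20
Step 2: Player 2's margin = v2(B) - v2(A) = 49 - 51 = -2
Step 3: Total margin = 20 + -2 = 18

18


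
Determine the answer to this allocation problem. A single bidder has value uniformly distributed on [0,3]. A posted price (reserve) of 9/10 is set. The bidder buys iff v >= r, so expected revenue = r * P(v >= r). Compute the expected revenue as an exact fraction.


Step 1: Posted price r = 9/10, value support [0,3]
Step 2: P(v >= r) = (3 - 9/10)/3 = 7/10
Step 3: Expected revenue = r * P(v >= r) = 9/10 * 7/10
Step 4: Revenue = 63/100

63/100


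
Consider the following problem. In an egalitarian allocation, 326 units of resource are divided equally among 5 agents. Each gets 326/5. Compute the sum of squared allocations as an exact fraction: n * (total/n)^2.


Step 1: Each agent's share = 326/5
Step 2: Square of each share = (326/5)^2 = 106276/25
Step 3: Sum of squares = 5 * 106276/25 = 106276/5

106276/5


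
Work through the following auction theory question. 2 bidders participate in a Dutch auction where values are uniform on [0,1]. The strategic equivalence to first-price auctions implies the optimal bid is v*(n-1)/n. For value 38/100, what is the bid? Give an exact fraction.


Step 1: Dutch auctions are strategically equivalent to first-price auctions
Step 2: The equilibrium bid is b(v) = v*(n-1)/n
Step 3: b = 19/50 * 1/2
Step 4: b = 19/100

19/100


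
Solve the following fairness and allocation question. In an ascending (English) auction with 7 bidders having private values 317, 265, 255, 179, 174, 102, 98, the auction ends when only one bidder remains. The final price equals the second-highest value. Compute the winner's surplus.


Step 1: Identify the highest value: 317
Step 2: Identify the second-highest value: 265
Step 3: The final price = second-highest value = 265
Step 4: Surplus = 317 - 265 = 52

52


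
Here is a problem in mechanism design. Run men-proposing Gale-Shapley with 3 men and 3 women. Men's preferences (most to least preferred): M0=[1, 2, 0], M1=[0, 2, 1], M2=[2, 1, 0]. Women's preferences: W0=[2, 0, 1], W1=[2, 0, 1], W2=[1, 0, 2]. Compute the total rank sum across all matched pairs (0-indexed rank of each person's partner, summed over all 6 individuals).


Step 1: Run Gale-Shapley (men propose, women hold best offer):
  M0 proposes to W1; she accepts
  M1 proposes to W0; she accepts
  M2 proposes to W2; she accepts
Step 2: Final matching: W0-M1, W1-M0, W2-M2
Step 3: 0-indexed ranks (man's rank of his match, then woman's): 0 + 2 + 0 + 1 + 0 + 2
Step 4: Total rank sum = 5

5


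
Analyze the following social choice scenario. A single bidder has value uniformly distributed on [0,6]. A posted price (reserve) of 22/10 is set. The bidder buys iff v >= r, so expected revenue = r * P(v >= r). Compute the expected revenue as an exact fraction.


Step 1: Posted price r = 11/5, value support [0,6]
Step 2: P(v >= r) = (6 - 11/5)/6 = 19/30
Step 3: Expected revenue = r * P(v >= r) = 11/5 * 19/30
Step 4: Revenue = 209/150

209/150


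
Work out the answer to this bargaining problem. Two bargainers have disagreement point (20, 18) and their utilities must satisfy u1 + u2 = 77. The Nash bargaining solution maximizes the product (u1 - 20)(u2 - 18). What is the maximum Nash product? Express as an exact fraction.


Step 1: The Nash solution splits surplus symmetrically above the disagreement point
Step 2: u1 = (total + d1 - d2)/2 = (77 + 20 - 18)/2 = 79/2
Step 3: u2 = (total - d1 + d2)/2 = (77 - 20 + 18)/2 = 75/2
Step 4: Nash product = (79/2 - 20) * (75/2 - 18)
Step 5: = 39/2 * 39/2 = 1521/4

1521/4


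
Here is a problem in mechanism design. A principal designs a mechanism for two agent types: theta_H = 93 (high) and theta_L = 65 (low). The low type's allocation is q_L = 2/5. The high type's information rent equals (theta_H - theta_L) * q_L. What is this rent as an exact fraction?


Step 1: theta_H - theta_L = 93 - 65 = 28
Step 2: Information rent = (theta_H - theta_L) * q_L
Step 3: = 28 * 2/5
Step 4: = 56/5

56/5


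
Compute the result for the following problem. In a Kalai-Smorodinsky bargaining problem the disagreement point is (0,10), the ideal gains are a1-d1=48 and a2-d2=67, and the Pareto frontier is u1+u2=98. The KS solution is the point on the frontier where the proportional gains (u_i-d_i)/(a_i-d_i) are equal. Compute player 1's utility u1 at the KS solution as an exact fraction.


Step 1: At the KS point, (u1-d1)/r1 = (u2-d2)/r2 = t and u1+u2 = 98
Step 2: u1 = d1 + r1*t and u2 = d2 + r2*t, so (d1 + r1*t) + (d2 + r2*t) = 98
Step 3: t = (98 - 0 - 10)/(48 + 67) = 88/115
Step 4: u1 = d1 + r1*t = 0 + 48 * 88/115 = 4224/115
Step 5: (Check: u2 = d2 + r2*t = 7046/115; u1+u2 = 4224/115 + 7046/115 = 98, on the frontier.)

4224/115


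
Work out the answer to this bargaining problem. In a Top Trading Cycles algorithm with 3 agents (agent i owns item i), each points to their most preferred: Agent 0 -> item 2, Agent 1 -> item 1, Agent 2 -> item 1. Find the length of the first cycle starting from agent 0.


Step 1: Trace the pointer graph from agent 0: 0 -> 2 -> 1 -> 1
Step 2: A cycle is detected when we revisit agent 1
Step 3: The cycle is: 1 -> 1
Step 4: Cycle length = 1

1


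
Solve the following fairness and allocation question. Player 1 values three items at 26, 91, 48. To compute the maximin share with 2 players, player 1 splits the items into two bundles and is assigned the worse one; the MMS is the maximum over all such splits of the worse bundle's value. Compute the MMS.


Step 1: Item values = 26, 91, 48
Step 2: Enumerate all 2-bundle partitions and take the smaller bundle:
  Partition 1: {26} vs {91,48} -> bundles 26, 139; min = 26
  Partition 2: {91} vs {26,48} -> bundles 91, 74; min = 74
  Partition 3: {48} vs {26,91} -> bundles 48, 117; min = 48
Step 3: MMS = max(26, 74, 48) = 74

74


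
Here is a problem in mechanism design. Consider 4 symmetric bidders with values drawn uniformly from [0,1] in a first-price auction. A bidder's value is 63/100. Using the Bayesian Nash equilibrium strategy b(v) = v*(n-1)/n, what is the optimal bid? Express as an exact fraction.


Step 1: The symmetric BNE bidding function is b(v) = v * (n-1) / n
Step 2: Substitute v = 63/100 and n = 4
Step 3: b = 63/100 * 3/4
Step 4: b = 189/400

189/400


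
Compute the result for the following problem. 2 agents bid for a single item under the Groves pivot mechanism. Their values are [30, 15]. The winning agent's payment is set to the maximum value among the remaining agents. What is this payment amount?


Step 1: The efficient winner is agent 0 with value 30
Step 2: Other agents' values: [15]
Step 3: Pivot payment = max(others) = 15
Step 4: The winner pays 15

15


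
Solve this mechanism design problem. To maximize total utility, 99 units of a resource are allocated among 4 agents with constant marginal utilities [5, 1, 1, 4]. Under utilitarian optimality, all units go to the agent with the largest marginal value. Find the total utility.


Step 1: The marginal utilities are [5, 1, 1, 4]
Step 2: The highest marginal utility is 5
Step 3: All 99 units go to that agent
Step 4: Total utility = 5 * 99 = 495

495


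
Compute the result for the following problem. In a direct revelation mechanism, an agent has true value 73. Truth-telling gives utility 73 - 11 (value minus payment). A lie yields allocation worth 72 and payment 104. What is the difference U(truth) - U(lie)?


Step 1: U(truth) = value - payment = 73 - 11 = 62
Step 2: U(lie) = allocation - payment = 72 - 104 = -32
Step 3: IC gap = 62 - (-32) = 94

94


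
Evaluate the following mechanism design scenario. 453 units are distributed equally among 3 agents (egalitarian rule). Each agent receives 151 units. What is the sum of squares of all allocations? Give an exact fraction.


Step 1: Each agent's share = 453/3 = 151
Step 2: Square of each share = (151)^2 = 22801
Step 3: Sum of squares = 3 * 22801 = 68403

68403


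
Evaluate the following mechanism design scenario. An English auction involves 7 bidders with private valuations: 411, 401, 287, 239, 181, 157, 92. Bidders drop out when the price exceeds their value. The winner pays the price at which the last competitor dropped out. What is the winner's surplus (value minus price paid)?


Step 1: Identify the highest value: 411
Step 2: Identify the second-highest value: 401
Step 3: The final price = second-highest value = 401
Step 4: Surplus = 411 - 401 = 10

10


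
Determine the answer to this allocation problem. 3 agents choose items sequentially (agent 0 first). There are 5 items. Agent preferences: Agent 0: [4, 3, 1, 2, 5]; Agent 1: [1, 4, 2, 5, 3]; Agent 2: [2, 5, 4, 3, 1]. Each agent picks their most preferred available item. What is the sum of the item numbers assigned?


Step 1: Agent 0 picks item 4
Step 2: Agent 1 picks item 1
Step 3: Agent 2 picks item 2
Step 4: Sum = 4 + 1 + 2 = 7

7


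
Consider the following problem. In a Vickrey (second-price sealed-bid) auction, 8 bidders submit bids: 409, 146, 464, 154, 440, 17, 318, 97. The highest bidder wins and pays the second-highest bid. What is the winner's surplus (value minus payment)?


Step 1: Sort bids in descending order: 464, 440, 409, 318, 154, 146, 97, 17
Step 2: The winning bid is the highest: 464
Step 3: The payment equals the second-highest bid: 440
Step 4: Surplus = winner's bid - payment = 464 - 440 = 24

24


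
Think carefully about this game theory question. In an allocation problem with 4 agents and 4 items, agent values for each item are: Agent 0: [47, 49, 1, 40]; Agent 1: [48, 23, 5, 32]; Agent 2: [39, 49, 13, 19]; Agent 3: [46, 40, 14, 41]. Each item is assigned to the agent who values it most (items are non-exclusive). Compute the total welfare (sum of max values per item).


Step 1: For each item, find the maximum value among all agents.
Step 2: Item 0 -> Agent 1 (value 48)
Step 3: Item 1 -> Agent 0 (value 49)
Step 4: Item 2 -> Agent 3 (value 14)
Step 5: Item 3 -> Agent 3 (value 41)
Step 6: Total welfare = 48 + 49 + 14 + 41 = 152

152


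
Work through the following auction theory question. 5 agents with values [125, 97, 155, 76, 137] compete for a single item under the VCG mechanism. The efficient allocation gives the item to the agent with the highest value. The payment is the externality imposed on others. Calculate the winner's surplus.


Step 1: The winner is the agent with the highest value: agent 2 with value 155
Step 2: Values of other agents: [125, 97, 76, 137]
Step 3: VCG payment = max of others' values = 137
Step 4: Surplus = 155 - 137 = 18

18


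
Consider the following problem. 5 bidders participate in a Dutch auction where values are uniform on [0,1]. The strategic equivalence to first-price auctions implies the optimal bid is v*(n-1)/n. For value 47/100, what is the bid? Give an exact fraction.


Step 1: Dutch auctions are strategically equivalent to first-price auctions
Step 2: The equilibrium bid is b(v) = v*(n-1)/n
Step 3: b = 47/100 * 4/5
Step 4: b = 47/125

47/125


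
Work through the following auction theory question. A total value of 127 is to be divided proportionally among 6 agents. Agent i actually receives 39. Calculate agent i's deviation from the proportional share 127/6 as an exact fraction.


Step 1: Proportional share = 127/6
Step 2: Agent's actual allocation = 39
Step 3: Excess = 39 - 127/6 = 107/6

107/6


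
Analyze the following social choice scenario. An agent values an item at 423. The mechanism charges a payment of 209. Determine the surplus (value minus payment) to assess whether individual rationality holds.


Step 1: Surplus = value - payment = 423 - 209 = 214
Step 2: IR is satisfied (surplus >= 0)

214


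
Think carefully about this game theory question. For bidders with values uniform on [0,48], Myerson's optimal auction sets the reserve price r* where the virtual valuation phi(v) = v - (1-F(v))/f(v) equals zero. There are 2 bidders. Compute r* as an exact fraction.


Step 1: For U[0,48], F(v) = v/48 and f(v) = 1/48
Step 2: phi(v) = v - (1 - v/48)/(1/48) = v - (48 - v) = 2v - 48
Step 3: Set phi(r*) = 0: 2r* - 48 = 0
Step 4: r* = 48/2 = 24 (the number of bidders n = 2 does not enter)

24


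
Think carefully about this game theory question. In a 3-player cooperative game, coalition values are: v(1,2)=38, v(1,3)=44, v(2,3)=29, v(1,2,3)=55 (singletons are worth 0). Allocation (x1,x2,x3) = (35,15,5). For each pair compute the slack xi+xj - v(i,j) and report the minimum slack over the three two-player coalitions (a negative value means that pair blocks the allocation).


Step 1: Slack for coalition (1,2): x1+x2 - v12 = 50 - 38 = 12
Step 2: Slack for coalition (1,3): x1+x3 - v13 = 40 - 44 = -4
Step 3: Slack for coalition (2,3): x2+x3 - v23 = 20 - 29 = -9
Step 4: Minimum slack = min(12, -4, -9) = -9, attained by (2,3); coalition (2,3) can block (slack < 0), so the allocation is not in the core

-9


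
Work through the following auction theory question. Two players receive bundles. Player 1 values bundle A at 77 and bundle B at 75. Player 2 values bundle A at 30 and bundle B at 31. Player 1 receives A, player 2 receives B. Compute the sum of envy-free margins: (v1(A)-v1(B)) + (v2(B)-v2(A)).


Step 1: Player 1's margin = v1(A) - v1(B) = 77 - 75 = 2
Step 2: Player 2's margin = v2(B) - v2(A) = 31 - 30 = 1
Step 3: Total margin = 2 + 1 = 3

3
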